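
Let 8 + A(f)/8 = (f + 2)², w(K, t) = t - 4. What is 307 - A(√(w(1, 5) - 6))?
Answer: 379 - 32*I*√5 ≈ 379.0 - 71.554*I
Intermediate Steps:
w(K, t) = -4 + t
A(f) = -64 + 8*(2 + f)² (A(f) = -64 + 8*(f + 2)² = -64 + 8*(2 + f)²)
307 - A(√(w(1, 5) - 6)) = 307 - (-64 + 8*(2 + √((-4 + 5) - 6))²) = 307 - (-64 + 8*(2 + √(1 - 6))²) = 307 - (-64 + 8*(2 + √(-5))²) = 307 - (-64 + 8*(2 + I*√5)²) = 307 + (64 - 8*(2 + I*√5)²) = 371 - 8*(2 + I*√5)²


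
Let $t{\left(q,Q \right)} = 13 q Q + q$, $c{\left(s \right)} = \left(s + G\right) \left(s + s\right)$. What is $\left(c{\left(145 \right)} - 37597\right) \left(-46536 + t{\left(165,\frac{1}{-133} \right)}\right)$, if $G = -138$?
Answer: $\frac{31347168528}{19} \approx 1.6499 \cdot 10^{9}$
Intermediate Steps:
$c{\left(s \right)} = 2 s \left(-138 + s\right)$ ($c{\left(s \right)} = \left(s - 138\right) \left(s + s\right) = \left(-138 + s\right) 2 s = 2 s \left(-138 + s\right)$)
$t{\left(q,Q \right)} = q + 13 Q q$ ($t{\left(q,Q \right)} = 13 Q q + q = q + 13 Q q$)
$\left(c{\left(145 \right)} - 37597\right) \left(-46536 + t{\left(165,\frac{1}{-133} \right)}\right) = \left(2 \cdot 145 \left(-138 + 145\right) - 37597\right) \left(-46536 + 165 \left(1 + \frac{13}{-133}\right)\right) = \left(2 \cdot 145 \cdot 7 - 37597\right) \left(-46536 + 165 \left(1 + 13 \left(- \frac{1}{133}\right)\right)\right) = \left(2030 - 37597\right) \left(-46536 + 165 \left(1 - \frac{13}{133}\right)\right) = - 35567 \left(-46536 + 165 \cdot \frac{120}{133}\right) = - 35567 \left(-46536 + \frac{19800}{133}\right) = \left(-35567\right) \left(- \frac{6169488}{133}\right) = \frac{31347168528}{19}$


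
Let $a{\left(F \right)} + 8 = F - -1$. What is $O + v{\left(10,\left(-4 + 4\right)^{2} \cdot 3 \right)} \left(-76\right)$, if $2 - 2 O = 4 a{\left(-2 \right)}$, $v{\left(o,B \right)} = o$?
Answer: $-741$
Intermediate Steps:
$a{\left(F \right)} = -7 + F$ ($a{\left(F \right)} = -8 + \left(F - -1\right) = -8 + \left(F + 1\right) = -8 + \left(1 + F\right) = -7 + F$)
$O = 19$ ($O = 1 - \frac{4 \left(-7 - 2\right)}{2} = 1 - \frac{4 \left(-9\right)}{2} = 1 - -18 = 1 + 18 = 19$)
$O + v{\left(10,\left(-4 + 4\right)^{2} \cdot 3 \right)} \left(-76\right) = 19 + 10 \left(-76\right) = 19 - 760 = -741$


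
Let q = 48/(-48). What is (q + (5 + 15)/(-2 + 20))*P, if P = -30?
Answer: -10/3 ≈ -3.3333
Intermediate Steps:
q = -1 (q = 48*(-1/48) = -1)
(q + (5 + 15)/(-2 + 20))*P = (-1 + (5 + 15)/(-2 + 20))*(-30) = (-1 + 20/18)*(-30) = (-1 + 20*(1/18))*(-30) = (-1 + 10/9)*(-30) = (1/9)*(-30) = -10/3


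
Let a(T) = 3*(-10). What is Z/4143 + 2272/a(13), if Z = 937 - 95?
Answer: -1564606/20715 ≈ -75.530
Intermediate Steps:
a(T) = -30
Z = 842
Z/4143 + 2272/a(13) = 842/4143 + 2272/(-30) = 842*(1/4143) + 2272*(-1/30) = 842/4143 - 1136/15 = -1564606/20715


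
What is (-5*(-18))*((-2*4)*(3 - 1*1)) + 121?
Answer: -1319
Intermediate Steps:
(-5*(-18))*((-2*4)*(3 - 1*1)) + 121 = 90*(-8*(3 - 1)) + 121 = 90*(-8*2) + 121 = 90*(-16) + 121 = -1440 + 121 = -1319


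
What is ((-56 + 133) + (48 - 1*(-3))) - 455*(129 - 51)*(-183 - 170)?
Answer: 12528098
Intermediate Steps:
((-56 + 133) + (48 - 1*(-3))) - 455*(129 - 51)*(-183 - 170) = (77 + (48 + 3)) - 35490*(-353) = (77 + 51) - 455*(-27534) = 128 + 12527970 = 12528098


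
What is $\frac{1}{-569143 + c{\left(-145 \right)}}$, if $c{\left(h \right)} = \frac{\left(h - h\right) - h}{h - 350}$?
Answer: $- \frac{99}{56345186} \approx -1.757 \cdot 10^{-6}$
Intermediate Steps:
$c{\left(h \right)} = - \frac{h}{-350 + h}$ ($c{\left(h \right)} = \frac{0 - h}{-350 + h} = \frac{\left(-1\right) h}{-350 + h} = - \frac{h}{-350 + h}$)
$\frac{1}{-569143 + c{\left(-145 \right)}} = \frac{1}{-569143 - - \frac{145}{-350 - 145}} = \frac{1}{-569143 - - \frac{145}{-495}} = \frac{1}{-569143 - \left(-145\right) \left(- \frac{1}{495}\right)} = \frac{1}{-569143 - \frac{29}{99}} = \frac{1}{- \frac{56345186}{99}} = - \frac{99}{56345186}$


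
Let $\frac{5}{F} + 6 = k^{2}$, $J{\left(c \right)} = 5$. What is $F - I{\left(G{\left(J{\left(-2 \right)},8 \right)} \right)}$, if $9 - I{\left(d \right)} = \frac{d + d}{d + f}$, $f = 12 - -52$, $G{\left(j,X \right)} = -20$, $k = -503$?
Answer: $- \frac{27577272}{2783033} \approx -9.9091$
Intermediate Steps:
$f = 64$ ($f = 12 + 52 = 64$)
$I{\left(d \right)} = 9 - \frac{2 d}{64 + d}$ ($I{\left(d \right)} = 9 - \frac{d + d}{d + 64} = 9 - \frac{2 d}{64 + d}$)
$F = \frac{5}{253003}$ ($F = \frac{5}{-6 + \left(-503\right)^{2}} = \frac{5}{-6 + 253009} = \frac{5}{253003} \approx 1.9763 \cdot 10^{-5}$)
$F - I{\left(G{\left(J{\left(-2 \right)},8 \right)} \right)} = \frac{5}{253003} - \frac{576 + 7 \left(-20\right)}{64 - 20} = \frac{5}{253003} - \frac{576 - 140}{44} = \frac{5}{253003} - \frac{1}{44} \cdot 436 = \frac{5}{253003} - \frac{109}{11} = - \frac{27577272}{2783033}$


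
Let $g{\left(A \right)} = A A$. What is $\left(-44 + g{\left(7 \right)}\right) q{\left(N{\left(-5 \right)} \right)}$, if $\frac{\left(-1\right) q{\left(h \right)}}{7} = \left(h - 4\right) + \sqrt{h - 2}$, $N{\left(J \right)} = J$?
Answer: $315 - 35 i \sqrt{7} \approx 315.0 - 92.601 i$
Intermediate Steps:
$g{\left(A \right)} = A^{2}$
$q{\left(h \right)} = 28 - 7 h - 7 \sqrt{-2 + h}$ ($q{\left(h \right)} = - 7 \left(\left(h - 4\right) + \sqrt{h - 2}\right) = - 7 \left(\left(-4 + h\right) + \sqrt{-2 + h}\right) = - 7 \left(-4 + h + \sqrt{-2 + h}\right) = 28 - 7 h - 7 \sqrt{-2 + h}$)
$\left(-44 + g{\left(7 \right)}\right) q{\left(N{\left(-5 \right)} \right)} = \left(-44 + 7^{2}\right) \left(28 - -35 - 7 \sqrt{-2 - 5}\right) = \left(-44 + 49\right) \left(28 + 35 - 7 \sqrt{-7}\right) = 5 \left(28 + 35 - 7 i \sqrt{7}\right) = 5 \left(63 - 7 i \sqrt{7}\right) = 315 - 35 i \sqrt{7}$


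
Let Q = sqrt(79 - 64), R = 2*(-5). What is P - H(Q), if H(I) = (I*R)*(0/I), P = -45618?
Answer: -45618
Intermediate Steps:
R = -10
Q = sqrt(15) ≈ 3.8730
H(I) = 0 (H(I) = (I*(-10))*(0/I) = -10*I*0 = 0)
P - H(Q) = -45618 - 1*0 = -45618 + 0 = -45618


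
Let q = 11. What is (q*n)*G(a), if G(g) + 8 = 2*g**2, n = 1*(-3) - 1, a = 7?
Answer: -3960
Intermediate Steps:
n = -4 (n = -3 - 1 = -4)
G(g) = -8 + 2*g**2
(q*n)*G(a) = (11*(-4))*(-8 + 2*7**2) = -44*(-8 + 2*49) = -44*(-8 + 98) = -44*90 = -3960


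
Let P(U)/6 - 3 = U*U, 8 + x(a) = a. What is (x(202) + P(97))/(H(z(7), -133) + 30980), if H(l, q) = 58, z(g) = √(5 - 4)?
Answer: 28333/15519 ≈ 1.8257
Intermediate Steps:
x(a) = -8 + a
P(U) = 18 + 6*U² (P(U) = 18 + 6*(U*U) = 18 + 6*U²)
z(g) = 1 (z(g) = √1 = 1)
(x(202) + P(97))/(H(z(7), -133) + 30980) = ((-8 + 202) + (18 + 6*97²))/(58 + 30980) = (194 + (18 + 6*9409))/31038 = (194 + (18 + 56454))*(1/31038) = (194 + 56472)*(1/31038) = 56666*(1/31038) = 28333/15519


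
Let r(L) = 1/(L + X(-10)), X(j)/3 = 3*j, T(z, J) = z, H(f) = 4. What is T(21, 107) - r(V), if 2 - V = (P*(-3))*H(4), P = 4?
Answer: 841/40 ≈ 21.025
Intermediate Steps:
X(j) = 9*j (X(j) = 3*(3*j) = 9*j)
V = 50 (V = 2 - 4*(-3)*4 = 2 - (-12)*4 = 2 - 1*(-48) = 2 + 48 = 50)
r(L) = 1/(-90 + L) (r(L) = 1/(L + 9*(-10)) = 1/(L - 90) = 1/(-90 + L))
T(21, 107) - r(V) = 21 - 1/(-90 + 50) = 21 - 1/(-40) = 21 - 1*(-1/40) = 21 + 1/40 = 841/40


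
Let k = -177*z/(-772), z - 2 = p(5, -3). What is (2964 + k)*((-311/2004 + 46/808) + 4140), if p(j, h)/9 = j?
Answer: 40090312613128/3255331 ≈ 1.2315e+7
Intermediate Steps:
p(j, h) = 9*j
z = 47 (z = 2 + 9*5 = 2 + 45 = 47)
k = 8319/772 (k = -177*47/(-772) = -8319*(-1/772) = 8319/772 ≈ 10.776)
(2964 + k)*((-311/2004 + 46/808) + 4140) = (2964 + 8319/772)*((-311/2004 + 46/808) + 4140) = 2296527*((-311*1/2004 + 46*(1/808)) + 4140)/772 = 2296527*((-311/2004 + 23/404) + 4140)/772 = 2296527*(-4972/50601 + 4140)/772 = (2296527/772)*(209483168/50601) = 40090312613128/3255331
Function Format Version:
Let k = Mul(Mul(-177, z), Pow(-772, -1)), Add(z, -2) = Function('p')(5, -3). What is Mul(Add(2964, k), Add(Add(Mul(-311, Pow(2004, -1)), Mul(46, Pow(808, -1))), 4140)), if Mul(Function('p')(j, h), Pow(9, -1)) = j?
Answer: Rational(40090312613128, 3255331) ≈ 1.2315e+7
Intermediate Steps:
Function('p')(j, h) = Mul(9, j)
z = 47 (z = Add(2, Mul(9, 5)) = Add(2, 45) = 47)
k = Rational(8319, 772) (k = Mul(Mul(-177, 47), Pow(-772, -1)) = Mul(-8319, Rational(-1, 772)) = Rational(8319, 772) ≈ 10.776)
Mul(Add(2964, k), Add(Add(Mul(-311, Pow(2004, -1)), Mul(46, Pow(808, -1))), 4140)) = Mul(Add(2964, Rational(8319, 772)), Add(Add(Mul(-311, Pow(2004, -1)), Mul(46, Pow(808, -1))), 4140)) = Mul(Rational(2296527, 772), Add(Add(Mul(-311, Rational(1, 2004)), Mul(46, Rational(1, 808))), 4140)) = Mul(Rational(2296527, 772), Add(Add(Rational(-311, 2004), Rational(23, 404)), 4140)) = Mul(Rational(2296527, 772), Add(Rational(-4972, 50601), 4140)) = Mul(Rational(2296527, 772), Rational(209483168, 50601)) = Rational(40090312613128, 3255331)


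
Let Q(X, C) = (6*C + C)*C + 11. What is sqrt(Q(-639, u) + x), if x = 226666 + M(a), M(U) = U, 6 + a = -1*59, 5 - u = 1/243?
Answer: 4*sqrt(836970535)/243 ≈ 476.22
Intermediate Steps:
u = 1214/243 (u = 5 - 1/243 = 1214/243 ≈ 4.9959)
a = -65 (a = -6 - 1*59 = -6 - 59 = -65)
Q(X, C) = 11 + 7*C**2 (Q(X, C) = (7*C)*C + 11 = 7*C**2 + 11 = 11 + 7*C**2)
x = 226601 (x = 226666 - 65 = 226601)
sqrt(Q(-639, u) + x) = sqrt((11 + 7*(1214/243)**2) + 226601) = sqrt((11 + 7*(1473796/59049)) + 226601) = sqrt((11 + 10316572/59049) + 226601) = sqrt(10966111/59049 + 226601) = sqrt(13391528560/59049) = 4*sqrt(836970535)/243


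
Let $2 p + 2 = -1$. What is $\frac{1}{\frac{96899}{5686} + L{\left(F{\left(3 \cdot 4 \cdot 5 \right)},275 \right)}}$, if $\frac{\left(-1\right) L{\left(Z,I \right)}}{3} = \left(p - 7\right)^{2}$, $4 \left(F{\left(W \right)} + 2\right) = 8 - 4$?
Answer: $- \frac{11372}{2271083} \approx -0.0050073$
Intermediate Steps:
$p = - \frac{3}{2}$ ($p = -1 + \frac{1}{2} \left(-1\right) = -1 - \frac{1}{2} = - \frac{3}{2} \approx -1.5$)
$F{\left(W \right)} = -1$ ($F{\left(W \right)} = -2 + \frac{8 - 4}{4} = -2 + \frac{1}{4} \cdot 4 = -2 + 1 = -1$)
$L{\left(Z,I \right)} = - \frac{867}{4}$ ($L{\left(Z,I \right)} = - 3 \left(- \frac{3}{2} - 7\right)^{2} = - 3 \left(- \frac{17}{2}\right)^{2} = \left(-3\right) \frac{289}{4} = - \frac{867}{4}$)
$\frac{1}{\frac{96899}{5686} + L{\left(F{\left(3 \cdot 4 \cdot 5 \right)},275 \right)}} = \frac{1}{\frac{96899}{5686} - \frac{867}{4}} = \frac{1}{- \frac{2271083}{11372}} = - \frac{11372}{2271083}$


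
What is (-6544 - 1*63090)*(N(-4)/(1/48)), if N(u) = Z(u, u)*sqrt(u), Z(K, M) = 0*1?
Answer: 0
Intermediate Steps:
Z(K, M) = 0
N(u) = 0 (N(u) = 0*sqrt(u) = 0)
(-6544 - 1*63090)*(N(-4)/(1/48)) = (-6544 - 1*63090)*(0/(1/48)) = (-6544 - 63090)*(0/(1/48)) = -0*48 = -69634*0 = 0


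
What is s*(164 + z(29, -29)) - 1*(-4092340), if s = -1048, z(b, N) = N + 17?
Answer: 3933044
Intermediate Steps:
z(b, N) = 17 + N
s*(164 + z(29, -29)) - 1*(-4092340) = -1048*(164 + (17 - 29)) - 1*(-4092340) = -1048*(164 - 12) + 4092340 = -1048*152 + 4092340 = -159296 + 4092340 = 3933044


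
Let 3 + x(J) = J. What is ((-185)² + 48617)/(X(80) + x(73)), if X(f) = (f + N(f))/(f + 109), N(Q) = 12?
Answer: 7828569/6661 ≈ 1175.3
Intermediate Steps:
X(f) = (12 + f)/(109 + f) (X(f) = (f + 12)/(f + 109) = (12 + f)/(109 + f))
x(J) = -3 + J
((-185)² + 48617)/(X(80) + x(73)) = ((-185)² + 48617)/((12 + 80)/(109 + 80) + (-3 + 73)) = (34225 + 48617)/(92/189 + 70) = 82842/((1/189)*92 + 70) = 82842/(92/189 + 70) = 82842/(13322/189) = 82842*(189/13322) = 7828569/6661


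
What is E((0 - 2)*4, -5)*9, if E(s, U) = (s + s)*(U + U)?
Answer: 1440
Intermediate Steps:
E(s, U) = 4*U*s (E(s, U) = (2*s)*(2*U) = 4*U*s)
E((0 - 2)*4, -5)*9 = (4*(-5)*((0 - 2)*4))*9 = (4*(-5)*(-2*4))*9 = (4*(-5)*(-8))*9 = 160*9 = 1440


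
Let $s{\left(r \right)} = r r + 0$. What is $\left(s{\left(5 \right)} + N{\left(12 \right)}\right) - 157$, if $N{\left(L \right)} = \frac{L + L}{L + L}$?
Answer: $-131$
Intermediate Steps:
$s{\left(r \right)} = r^{2}$ ($s{\left(r \right)} = r^{2} + 0 = r^{2}$)
$N{\left(L \right)} = 1$ ($N{\left(L \right)} = \frac{2 L}{2 L} = 2 L \frac{1}{2 L} = 1$)
$\left(s{\left(5 \right)} + N{\left(12 \right)}\right) - 157 = \left(5^{2} + 1\right) - 157 = \left(25 + 1\right) - 157 = 26 - 157 = -131$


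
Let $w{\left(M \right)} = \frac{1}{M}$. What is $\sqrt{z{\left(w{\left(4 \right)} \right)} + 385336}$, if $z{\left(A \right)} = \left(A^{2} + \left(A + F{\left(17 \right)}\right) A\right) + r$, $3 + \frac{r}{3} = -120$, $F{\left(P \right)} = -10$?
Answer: $\frac{\sqrt{6159434}}{4} \approx 620.46$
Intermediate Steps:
$r = -369$ ($r = -9 + 3 \left(-120\right) = -9 - 360 = -369$)
$z{\left(A \right)} = -369 + A^{2} + A \left(-10 + A\right)$ ($z{\left(A \right)} = \left(A^{2} + \left(A - 10\right) A\right) - 369 = \left(A^{2} + \left(-10 + A\right) A\right) - 369 = \left(A^{2} + A \left(-10 + A\right)\right) - 369 = -369 + A^{2} + A \left(-10 + A\right)$)
$\sqrt{z{\left(w{\left(4 \right)} \right)} + 385336} = \sqrt{\left(-369 - \frac{10}{4} + 2 \left(\frac{1}{4}\right)^{2}\right) + 385336} = \sqrt{\left(-369 - \frac{5}{2} + \frac{2}{16}\right) + 385336} = \sqrt{\left(-369 - \frac{5}{2} + 2 \cdot \frac{1}{16}\right) + 385336} = \sqrt{\left(-369 - \frac{5}{2} + \frac{1}{8}\right) + 385336} = \sqrt{- \frac{2971}{8} + 385336} = \sqrt{\frac{3079717}{8}} = \frac{\sqrt{6159434}}{4}$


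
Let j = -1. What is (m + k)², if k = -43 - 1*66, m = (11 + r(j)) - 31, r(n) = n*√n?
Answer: (129 + I)² ≈ 16640.0 + 258.0*I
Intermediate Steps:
r(n) = n^(3/2)
m = -20 - I (m = (11 + (-1)^(3/2)) - 31 = (11 - I) - 31 = -20 - I ≈ -20.0 - 1.0*I)
k = -109 (k = -43 - 66 = -109)
(m + k)² = ((-20 - I) - 109)² = (-129 - I)²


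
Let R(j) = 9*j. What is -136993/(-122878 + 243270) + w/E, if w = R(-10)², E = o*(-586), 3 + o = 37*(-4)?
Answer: -5573393699/5326503256 ≈ -1.0464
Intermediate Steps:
o = -151 (o = -3 + 37*(-4) = -3 - 148 = -151)
E = 88486 (E = -151*(-586) = 88486)
w = 8100 (w = (9*(-10))² = (-90)² = 8100)
-136993/(-122878 + 243270) + w/E = -136993/(-122878 + 243270) + 8100/88486 = -136993/120392 + 8100*(1/88486) = -136993*1/120392 + 4050/44243 = -136993/120392 + 4050/44243 = -5573393699/5326503256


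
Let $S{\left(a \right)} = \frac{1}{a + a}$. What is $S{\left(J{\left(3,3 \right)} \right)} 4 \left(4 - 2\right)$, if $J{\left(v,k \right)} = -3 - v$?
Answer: $- \frac{2}{3} \approx -0.66667$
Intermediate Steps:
$S{\left(a \right)} = \frac{1}{2 a}$
$S{\left(J{\left(3,3 \right)} \right)} 4 \left(4 - 2\right) = \frac{1}{2 \left(-3 - 3\right)} 4 \left(4 - 2\right) = \frac{1}{2 \left(-3 - 3\right)} 4 \cdot 2 = \frac{1}{2 \left(-6\right)} 8 = \frac{1}{2} \left(- \frac{1}{6}\right) 8 = \left(- \frac{1}{12}\right) 8 = - \frac{2}{3}$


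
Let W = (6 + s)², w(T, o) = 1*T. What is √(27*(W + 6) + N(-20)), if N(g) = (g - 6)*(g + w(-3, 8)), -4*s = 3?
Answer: √24067/4 ≈ 38.784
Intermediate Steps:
w(T, o) = T
s = -¾ (s = -¼*3 = -¾ ≈ -0.75000)
W = 441/16 (W = (6 - ¾)² = (21/4)² = 441/16 ≈ 27.563)
N(g) = (-6 + g)*(-3 + g) (N(g) = (g - 6)*(g - 3) = (-6 + g)*(-3 + g))
√(27*(W + 6) + N(-20)) = √(27*(441/16 + 6) + (18 + (-20)² - 9*(-20))) = √(27*(537/16) + (18 + 400 + 180)) = √(14499/16 + 598) = √(24067/16) = √24067/4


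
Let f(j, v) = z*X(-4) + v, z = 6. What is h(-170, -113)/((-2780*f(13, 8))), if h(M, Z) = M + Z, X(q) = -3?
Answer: -283/27800 ≈ -0.010180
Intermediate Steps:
f(j, v) = -18 + v (f(j, v) = 6*(-3) + v = -18 + v)
h(-170, -113)/((-2780*f(13, 8))) = (-170 - 113)/((-2780*(-18 + 8))) = -283/((-2780*(-10))) = -283/27800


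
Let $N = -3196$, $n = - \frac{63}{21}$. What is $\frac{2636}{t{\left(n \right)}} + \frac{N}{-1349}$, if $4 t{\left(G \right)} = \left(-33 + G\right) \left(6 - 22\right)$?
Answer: $\frac{1004047}{48564} \approx 20.675$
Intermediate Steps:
$n = -3$ ($n = \left(-63\right) \frac{1}{21} = -3$)
$t{\left(G \right)} = 132 - 4 G$ ($t{\left(G \right)} = \frac{\left(-33 + G\right) \left(6 - 22\right)}{4} = \frac{\left(-33 + G\right) \left(-16\right)}{4} = \frac{528 - 16 G}{4} = 132 - 4 G$)
$\frac{2636}{t{\left(n \right)}} + \frac{N}{-1349} = \frac{2636}{132 - -12} - \frac{3196}{-1349} = \frac{2636}{132 + 12} - - \frac{3196}{1349} = \frac{2636}{144} + \frac{3196}{1349} = 2636 \cdot \frac{1}{144} + \frac{3196}{1349} = \frac{659}{36} + \frac{3196}{1349} = \frac{1004047}{48564}$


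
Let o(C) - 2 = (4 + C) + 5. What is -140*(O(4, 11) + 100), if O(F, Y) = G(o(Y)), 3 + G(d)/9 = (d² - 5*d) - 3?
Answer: -477680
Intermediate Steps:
o(C) = 11 + C (o(C) = 2 + ((4 + C) + 5) = 2 + (9 + C) = 11 + C)
G(d) = -54 - 45*d + 9*d² (G(d) = -27 + 9*((d² - 5*d) - 3) = -27 + 9*(-3 + d² - 5*d) = -27 + (-27 - 45*d + 9*d²) = -54 - 45*d + 9*d²)
O(F, Y) = -549 - 45*Y + 9*(11 + Y)² (O(F, Y) = -54 - 45*(11 + Y) + 9*(11 + Y)² = -54 + (-495 - 45*Y) + 9*(11 + Y)² = -549 - 45*Y + 9*(11 + Y)²)
-140*(O(4, 11) + 100) = -140*((540 + 9*11² + 153*11) + 100) = -140*((540 + 9*121 + 1683) + 100) = -140*((540 + 1089 + 1683) + 100) = -140*(3312 + 100) = -140*3412 = -477680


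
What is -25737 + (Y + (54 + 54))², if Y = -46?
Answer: -21893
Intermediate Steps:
-25737 + (Y + (54 + 54))² = -25737 + (-46 + (54 + 54))² = -25737 + (-46 + 108)² = -25737 + 62² = -25737 + 3844 = -21893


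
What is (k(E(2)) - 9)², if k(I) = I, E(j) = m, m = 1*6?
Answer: 9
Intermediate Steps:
m = 6
E(j) = 6
(k(E(2)) - 9)² = (6 - 9)² = (-3)² = 9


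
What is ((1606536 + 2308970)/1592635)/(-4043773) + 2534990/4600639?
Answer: 16325962517678698116/29629285617102175345 ≈ 0.55101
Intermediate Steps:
((1606536 + 2308970)/1592635)/(-4043773) + 2534990/4600639 = (3915506*(1/1592635))*(-1/4043773) + 2534990*(1/4600639) = (3915506/1592635)*(-1/4043773) + 2534990/4600639 = -3915506/6440254411855 + 2534990/4600639 = 16325962517678698116/29629285617102175345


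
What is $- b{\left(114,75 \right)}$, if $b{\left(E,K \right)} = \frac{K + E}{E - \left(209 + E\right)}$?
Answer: $\frac{189}{209} \approx 0.90431$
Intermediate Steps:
$b{\left(E,K \right)} = - \frac{E}{209} - \frac{K}{209}$ ($b{\left(E,K \right)} = \frac{E + K}{-209} = \left(E + K\right) \left(- \frac{1}{209}\right) = - \frac{E}{209} - \frac{K}{209}$)
$- b{\left(114,75 \right)} = - (\left(- \frac{1}{209}\right) 114 - \frac{75}{209}) = - (- \frac{6}{11} - \frac{75}{209}) = \left(-1\right) \left(- \frac{189}{209}\right) = \frac{189}{209}$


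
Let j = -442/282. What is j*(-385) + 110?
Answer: 100595/141 ≈ 713.44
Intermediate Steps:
j = -221/141 (j = -442*1/282 = -221/141 ≈ -1.5674)
j*(-385) + 110 = -221/141*(-385) + 110 = 85085/141 + 110 = 100595/141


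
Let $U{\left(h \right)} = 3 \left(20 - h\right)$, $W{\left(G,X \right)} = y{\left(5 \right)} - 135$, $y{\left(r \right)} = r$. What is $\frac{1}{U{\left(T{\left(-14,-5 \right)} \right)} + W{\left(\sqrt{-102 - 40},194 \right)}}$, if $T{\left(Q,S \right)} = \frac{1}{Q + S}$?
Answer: $- \frac{19}{1327} \approx -0.014318$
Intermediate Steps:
$W{\left(G,X \right)} = -130$ ($W{\left(G,X \right)} = 5 - 135 = -130$)
$U{\left(h \right)} = 60 - 3 h$
$\frac{1}{U{\left(T{\left(-14,-5 \right)} \right)} + W{\left(\sqrt{-102 - 40},194 \right)}} = \frac{1}{\left(60 - \frac{3}{-14 - 5}\right) - 130} = \frac{1}{\left(60 - \frac{3}{-19}\right) - 130} = \frac{1}{\left(60 - - \frac{3}{19}\right) - 130} = \frac{1}{\left(60 + \frac{3}{19}\right) - 130} = \frac{1}{\frac{1143}{19} - 130} = \frac{1}{- \frac{1327}{19}} = - \frac{19}{1327}$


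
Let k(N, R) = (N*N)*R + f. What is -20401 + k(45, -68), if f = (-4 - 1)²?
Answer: -158076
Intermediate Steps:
f = 25 (f = (-5)² = 25)
k(N, R) = 25 + R*N² (k(N, R) = (N*N)*R + 25 = N²*R + 25 = R*N² + 25 = 25 + R*N²)
-20401 + k(45, -68) = -20401 + (25 - 68*45²) = -20401 + (25 - 68*2025) = -20401 + (25 - 137700) = -20401 - 137675 = -158076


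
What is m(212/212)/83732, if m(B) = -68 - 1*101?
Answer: -169/83732 ≈ -0.0020183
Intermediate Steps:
m(B) = -169 (m(B) = -68 - 101 = -169)
m(212/212)/83732 = -169/83732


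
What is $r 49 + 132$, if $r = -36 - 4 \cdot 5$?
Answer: $-2612$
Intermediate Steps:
$r = -56$ ($r = -36 - 20 = -56$)
$r 49 + 132 = \left(-56\right) 49 + 132 = -2744 + 132 = -2612$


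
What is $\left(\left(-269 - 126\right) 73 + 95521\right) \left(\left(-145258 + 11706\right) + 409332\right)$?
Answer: $18390665080$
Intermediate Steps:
$\left(\left(-269 - 126\right) 73 + 95521\right) \left(\left(-145258 + 11706\right) + 409332\right) = \left(\left(-395\right) 73 + 95521\right) \left(-133552 + 409332\right) = \left(-28835 + 95521\right) 275780 = 66686 \cdot 275780 = 18390665080$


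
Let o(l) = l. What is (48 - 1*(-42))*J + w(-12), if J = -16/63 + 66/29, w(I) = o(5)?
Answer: 37955/203 ≈ 186.97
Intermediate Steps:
w(I) = 5
J = 3694/1827 (J = -16*1/63 + 66*(1/29) = -16/63 + 66/29 = 3694/1827 ≈ 2.0219)
(48 - 1*(-42))*J + w(-12) = (48 - 1*(-42))*(3694/1827) + 5 = (48 + 42)*(3694/1827) + 5 = 90*(3694/1827) + 5 = 36940/203 + 5 = 37955/203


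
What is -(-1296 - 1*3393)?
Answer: 4689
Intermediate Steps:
-(-1296 - 1*3393) = -(-1296 - 3393) = -1*(-4689) = 4689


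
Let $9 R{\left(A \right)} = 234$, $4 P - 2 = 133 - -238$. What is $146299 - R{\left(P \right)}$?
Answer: $146273$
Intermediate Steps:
$P = \frac{373}{4}$ ($P = \frac{1}{2} + \frac{133 - -238}{4} = \frac{1}{2} + \frac{133 + 238}{4} = \frac{1}{2} + \frac{1}{4} \cdot 371 = \frac{1}{2} + \frac{371}{4} = \frac{373}{4} \approx 93.25$)
$R{\left(A \right)} = 26$ ($R{\left(A \right)} = \frac{1}{9} \cdot 234 = 26$)
$146299 - R{\left(P \right)} = 146299 - 26 = 146273$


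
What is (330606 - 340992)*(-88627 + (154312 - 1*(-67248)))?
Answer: -1380642138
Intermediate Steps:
(330606 - 340992)*(-88627 + (154312 - 1*(-67248))) = -10386*(-88627 + (154312 + 67248)) = -10386*(-88627 + 221560) = -10386*132933 = -1380642138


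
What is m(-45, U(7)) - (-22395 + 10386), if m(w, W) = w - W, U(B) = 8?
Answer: 11956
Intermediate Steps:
m(-45, U(7)) - (-22395 + 10386) = (-45 - 1*8) - (-22395 + 10386) = (-45 - 8) - 1*(-12009) = -53 + 12009 = 11956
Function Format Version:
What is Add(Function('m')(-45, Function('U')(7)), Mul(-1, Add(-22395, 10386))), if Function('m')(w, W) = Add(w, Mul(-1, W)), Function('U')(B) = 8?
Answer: 11956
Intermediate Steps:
Add(Function('m')(-45, Function('U')(7)), Mul(-1, Add(-22395, 10386))) = Add(Add(-45, Mul(-1, 8)), Mul(-1, Add(-22395, 10386))) = Add(Add(-45, -8), Mul(-1, -12009)) = Add(-53, 12009) = 11956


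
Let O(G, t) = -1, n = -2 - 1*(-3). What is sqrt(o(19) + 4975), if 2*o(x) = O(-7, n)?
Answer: sqrt(19898)/2 ≈ 70.530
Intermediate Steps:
n = 1 (n = -2 + 3 = 1)
o(x) = -1/2 (o(x) = (1/2)*(-1) = -1/2)
sqrt(o(19) + 4975) = sqrt(-1/2 + 4975) = sqrt(9949/2) = sqrt(19898)/2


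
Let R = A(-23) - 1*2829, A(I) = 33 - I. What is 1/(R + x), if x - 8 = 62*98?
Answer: 1/3311 ≈ 0.00030202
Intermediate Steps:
x = 6084 (x = 8 + 62*98 = 8 + 6076 = 6084)
R = -2773 (R = (33 - 1*(-23)) - 1*2829 = (33 + 23) - 2829 = 56 - 2829 = -2773)
1/(R + x) = 1/(-2773 + 6084) = 1/3311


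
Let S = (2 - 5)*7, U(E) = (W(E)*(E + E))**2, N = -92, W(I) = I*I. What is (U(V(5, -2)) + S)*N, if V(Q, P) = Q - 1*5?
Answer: 1932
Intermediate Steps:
W(I) = I**2
V(Q, P) = -5 + Q (V(Q, P) = Q - 5 = -5 + Q)
U(E) = 4*E**6 (U(E) = (E**2*(E + E))**2 = (E**2*(2*E))**2 = (2*E**3)**2 = 4*E**6)
S = -21 (S = -3*7 = -21)
(U(V(5, -2)) + S)*N = (4*(-5 + 5)**6 - 21)*(-92) = (4*0**6 - 21)*(-92) = (4*0 - 21)*(-92) = (0 - 21)*(-92) = -21*(-92) = 1932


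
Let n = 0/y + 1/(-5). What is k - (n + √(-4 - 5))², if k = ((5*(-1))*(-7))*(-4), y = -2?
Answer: -3276/25 + 6*I/5 ≈ -131.04 + 1.2*I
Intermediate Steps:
n = -⅕ (n = 0/(-2) + 1/(-5) = 0*(-½) + 1*(-⅕) = 0 - ⅕ = -⅕ ≈ -0.20000)
k = -140 (k = -5*(-7)*(-4) = 35*(-4) = -140)
k - (n + √(-4 - 5))² = -140 - (-⅕ + √(-4 - 5))² = -140 - (-⅕ + √(-9))² = -140 - (-⅕ + 3*I)²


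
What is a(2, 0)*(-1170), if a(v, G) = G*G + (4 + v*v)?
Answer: -9360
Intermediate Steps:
a(v, G) = 4 + G² + v² (a(v, G) = G² + (4 + v²) = 4 + G² + v²)
a(2, 0)*(-1170) = (4 + 0² + 2²)*(-1170) = (4 + 0 + 4)*(-1170) = 8*(-1170) = -9360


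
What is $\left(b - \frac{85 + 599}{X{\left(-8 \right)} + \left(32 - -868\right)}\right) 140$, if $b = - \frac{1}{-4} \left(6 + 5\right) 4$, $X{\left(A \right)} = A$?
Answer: $\frac{319480}{223} \approx 1432.6$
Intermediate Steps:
$b = 11$ ($b = \left(-1\right) \left(- \frac{1}{4}\right) 11 \cdot 4 = \frac{1}{4} \cdot 11 \cdot 4 = \frac{11}{4} \cdot 4 = 11$)
$\left(b - \frac{85 + 599}{X{\left(-8 \right)} + \left(32 - -868\right)}\right) 140 = \left(11 - \frac{85 + 599}{-8 + \left(32 - -868\right)}\right) 140 = \left(11 - \frac{684}{-8 + \left(32 + 868\right)}\right) 140 = \left(11 - \frac{684}{-8 + 900}\right) 140 = \left(11 - \frac{684}{892}\right) 140 = \left(11 - 684 \cdot \frac{1}{892}\right) 140 = \left(11 - \frac{171}{223}\right) 140 = \frac{2282}{223} \cdot 140 = \frac{319480}{223}$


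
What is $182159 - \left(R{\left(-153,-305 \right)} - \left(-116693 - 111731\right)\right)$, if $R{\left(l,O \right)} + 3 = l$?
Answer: $-46109$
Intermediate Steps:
$R{\left(l,O \right)} = -3 + l$
$182159 - \left(R{\left(-153,-305 \right)} - \left(-116693 - 111731\right)\right) = 182159 - \left(\left(-3 - 153\right) - \left(-116693 - 111731\right)\right) = 182159 - \left(-156 - \left(-116693 - 111731\right)\right) = 182159 - \left(-156 - -228424\right) = 182159 - \left(-156 + 228424\right) = 182159 - 228268 = -46109$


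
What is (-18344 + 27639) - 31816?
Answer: -22521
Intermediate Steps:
(-18344 + 27639) - 31816 = 9295 - 31816 = -22521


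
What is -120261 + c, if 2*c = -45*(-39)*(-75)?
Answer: -372147/2 ≈ -1.8607e+5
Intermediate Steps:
c = -131625/2 (c = (-45*(-39)*(-75))/2 = (1755*(-75))/2 = (½)*(-131625) = -131625/2 ≈ -65813.)
-120261 + c = -120261 - 131625/2 = -372147/2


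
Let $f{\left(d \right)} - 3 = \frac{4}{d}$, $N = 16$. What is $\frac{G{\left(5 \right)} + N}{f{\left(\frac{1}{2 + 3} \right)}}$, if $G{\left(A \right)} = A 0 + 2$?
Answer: $\frac{18}{23} \approx 0.78261$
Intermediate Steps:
$f{\left(d \right)} = 3 + \frac{4}{d}$
$G{\left(A \right)} = 2$ ($G{\left(A \right)} = 0 + 2 = 2$)
$\frac{G{\left(5 \right)} + N}{f{\left(\frac{1}{2 + 3} \right)}} = \frac{2 + 16}{3 + \frac{4}{\frac{1}{2 + 3}}} = \frac{1}{3 + \frac{4}{\frac{1}{5}}} \cdot 18 = \frac{1}{3 + 4 \frac{1}{\frac{1}{5}}} \cdot 18 = \frac{1}{3 + 4 \cdot 5} \cdot 18 = \frac{1}{3 + 20} \cdot 18 = \frac{1}{23} \cdot 18 = \frac{18}{23}$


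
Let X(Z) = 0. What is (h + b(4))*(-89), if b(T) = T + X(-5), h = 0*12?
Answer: -356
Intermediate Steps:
h = 0
b(T) = T (b(T) = T + 0 = T)
(h + b(4))*(-89) = (0 + 4)*(-89) = 4*(-89) = -356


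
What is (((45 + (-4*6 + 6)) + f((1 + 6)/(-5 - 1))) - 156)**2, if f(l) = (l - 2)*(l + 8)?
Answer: 29408929/1296 ≈ 22692.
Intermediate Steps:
f(l) = (-2 + l)*(8 + l)
(((45 + (-4*6 + 6)) + f((1 + 6)/(-5 - 1))) - 156)**2 = (((45 + (-4*6 + 6)) + (-16 + ((1 + 6)/(-5 - 1))**2 + 6*((1 + 6)/(-5 - 1)))) - 156)**2 = (((45 + (-24 + 6)) + (-16 + (7/(-6))**2 + 6*(7/(-6)))) - 156)**2 = (((45 - 18) + (-16 + (7*(-1/6))**2 + 6*(7*(-1/6)))) - 156)**2 = ((27 + (-16 + (-7/6)**2 + 6*(-7/6))) - 156)**2 = ((27 + (-16 + 49/36 - 7)) - 156)**2 = ((27 - 779/36) - 156)**2 = (193/36 - 156)**2 = (-5423/36)**2 = 29408929/1296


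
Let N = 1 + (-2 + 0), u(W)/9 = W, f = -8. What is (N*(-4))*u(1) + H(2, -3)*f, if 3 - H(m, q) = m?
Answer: 28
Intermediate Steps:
u(W) = 9*W
N = -1 (N = 1 - 2 = -1)
H(m, q) = 3 - m
(N*(-4))*u(1) + H(2, -3)*f = (-1*(-4))*(9*1) + (3 - 1*2)*(-8) = 4*9 + (3 - 2)*(-8) = 36 + 1*(-8) = 36 - 8 = 28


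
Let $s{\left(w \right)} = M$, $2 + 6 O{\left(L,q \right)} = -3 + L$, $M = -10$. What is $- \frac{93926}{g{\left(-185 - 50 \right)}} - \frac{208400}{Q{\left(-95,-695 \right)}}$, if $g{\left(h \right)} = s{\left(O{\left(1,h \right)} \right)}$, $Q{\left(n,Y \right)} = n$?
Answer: $\frac{1100697}{95} \approx 11586.0$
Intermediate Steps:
$O{\left(L,q \right)} = - \frac{5}{6} + \frac{L}{6}$ ($O{\left(L,q \right)} = - \frac{1}{3} + \frac{-3 + L}{6} = - \frac{1}{3} + \left(- \frac{1}{2} + \frac{L}{6}\right) = - \frac{5}{6} + \frac{L}{6}$)
$s{\left(w \right)} = -10$
$g{\left(h \right)} = -10$
$- \frac{93926}{g{\left(-185 - 50 \right)}} - \frac{208400}{Q{\left(-95,-695 \right)}} = - \frac{93926}{-10} - \frac{208400}{-95} = \left(-93926\right) \left(- \frac{1}{10}\right) - - \frac{41680}{19} = \frac{46963}{5} + \frac{41680}{19} = \frac{1100697}{95}$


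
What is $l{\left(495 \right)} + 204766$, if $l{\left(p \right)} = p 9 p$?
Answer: $2409991$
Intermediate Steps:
$l{\left(p \right)} = 9 p^{2}$ ($l{\left(p \right)} = 9 p p = 9 p^{2}$)
$l{\left(495 \right)} + 204766 = 9 \cdot 495^{2} + 204766 = 9 \cdot 245025 + 204766 = 2205225 + 204766 = 2409991$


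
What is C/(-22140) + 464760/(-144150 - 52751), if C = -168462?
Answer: 1271141659/242188230 ≈ 5.2486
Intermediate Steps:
C/(-22140) + 464760/(-144150 - 52751) = -168462/(-22140) + 464760/(-144150 - 52751) = -168462*(-1/22140) + 464760/(-196901) = 9359/1230 + 464760*(-1/196901) = 9359/1230 - 464760/196901 = 1271141659/242188230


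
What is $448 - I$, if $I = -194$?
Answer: $642$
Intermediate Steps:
$448 - I = 448 - -194 = 448 + 194 = 642$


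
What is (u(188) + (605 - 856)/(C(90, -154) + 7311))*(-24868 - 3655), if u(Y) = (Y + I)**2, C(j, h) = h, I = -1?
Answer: -7138533413286/7157 ≈ -9.9742e+8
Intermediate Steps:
u(Y) = (-1 + Y)**2 (u(Y) = (Y - 1)**2 = (-1 + Y)**2)
(u(188) + (605 - 856)/(C(90, -154) + 7311))*(-24868 - 3655) = ((-1 + 188)**2 + (605 - 856)/(-154 + 7311))*(-24868 - 3655) = (187**2 - 251/7157)*(-28523) = (34969 - 251*1/7157)*(-28523) = (34969 - 251/7157)*(-28523) = (250272882/7157)*(-28523) = -7138533413286/7157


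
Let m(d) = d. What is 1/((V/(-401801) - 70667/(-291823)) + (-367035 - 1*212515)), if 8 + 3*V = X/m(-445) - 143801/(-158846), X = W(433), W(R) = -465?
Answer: -4972995605870635686/2882098399111367978153951 ≈ -1.7255e-6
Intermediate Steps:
X = -465
V = -85527385/42411882 (V = -8/3 + (-465/(-445) - 143801/(-158846))/3 = -8/3 + (-465*(-1/445) - 143801*(-1/158846))/3 = -8/3 + (93/89 + 143801/158846)/3 = -8/3 + (1/3)*(27570967/14137294) = -8/3 + 27570967/42411882 = -85527385/42411882 ≈ -2.0166)
1/((V/(-401801) - 70667/(-291823)) + (-367035 - 1*212515)) = 1/((-85527385/42411882/(-401801) - 70667/(-291823)) + (-367035 - 1*212515)) = 1/((-85527385/42411882*(-1/401801) - 70667*(-1/291823)) + (-367035 - 212515)) = 1/((85527385/17041136599482 + 70667/291823) - 579550) = 1/(1204270958933667349/4972995605870635686 - 579550) = 1/(-2882098399111367978153951/4972995605870635686) = -4972995605870635686/2882098399111367978153951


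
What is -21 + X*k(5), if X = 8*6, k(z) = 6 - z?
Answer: 27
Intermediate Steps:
X = 48
-21 + X*k(5) = -21 + 48*(6 - 1*5) = -21 + 48*(6 - 5) = -21 + 48*1 = -21 + 48 = 27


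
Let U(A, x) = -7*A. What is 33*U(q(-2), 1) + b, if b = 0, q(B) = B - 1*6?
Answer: 1848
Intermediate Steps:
q(B) = -6 + B (q(B) = B - 6 = -6 + B)
33*U(q(-2), 1) + b = 33*(-7*(-6 - 2)) + 0 = 33*(-7*(-8)) + 0 = 33*56 + 0 = 1848 + 0 = 1848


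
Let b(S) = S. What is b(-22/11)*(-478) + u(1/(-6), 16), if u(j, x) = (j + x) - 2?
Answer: 5819/6 ≈ 969.83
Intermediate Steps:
u(j, x) = -2 + j + x
b(-22/11)*(-478) + u(1/(-6), 16) = -22/11*(-478) + (-2 + 1/(-6) + 16) = -22*1/11*(-478) + (-2 - ⅙ + 16) = -2*(-478) + 83/6 = 956 + 83/6 = 5819/6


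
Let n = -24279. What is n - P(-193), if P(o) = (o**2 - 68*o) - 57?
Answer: -74595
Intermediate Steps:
P(o) = -57 + o**2 - 68*o
n - P(-193) = -24279 - (-57 + (-193)**2 - 68*(-193)) = -24279 - (-57 + 37249 + 13124) = -24279 - 1*50316 = -24279 - 50316 = -74595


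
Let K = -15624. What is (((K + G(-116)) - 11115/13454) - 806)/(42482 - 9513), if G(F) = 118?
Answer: -219472763/443564926 ≈ -0.49479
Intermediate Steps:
(((K + G(-116)) - 11115/13454) - 806)/(42482 - 9513) = (((-15624 + 118) - 11115/13454) - 806)/(42482 - 9513) = ((-15506 - 11115*1/13454) - 806)/32969 = ((-15506 - 11115/13454) - 806)*(1/32969) = (-208628839/13454 - 806)*(1/32969) = -219472763/13454*1/32969 = -219472763/443564926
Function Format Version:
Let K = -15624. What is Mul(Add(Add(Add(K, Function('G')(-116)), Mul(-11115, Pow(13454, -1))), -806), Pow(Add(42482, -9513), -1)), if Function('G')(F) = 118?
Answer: Rational(-219472763, 443564926) ≈ -0.49479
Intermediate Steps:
Mul(Add(Add(Add(K, Function('G')(-116)), Mul(-11115, Pow(13454, -1))), -806), Pow(Add(42482, -9513), -1)) = Mul(Add(Add(Add(-15624, 118), Mul(-11115, Pow(13454, -1))), -806), Pow(Add(42482, -9513), -1)) = Mul(Add(Add(-15506, Mul(-11115, Rational(1, 13454))), -806), Pow(32969, -1)) = Mul(Add(Add(-15506, Rational(-11115, 13454)), -806), Rational(1, 32969)) = Mul(Add(Rational(-208628839, 13454), -806), Rational(1, 32969)) = Mul(Rational(-219472763, 13454), Rational(1, 32969)) = Rational(-219472763, 443564926)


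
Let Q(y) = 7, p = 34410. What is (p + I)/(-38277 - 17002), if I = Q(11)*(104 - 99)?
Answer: -34445/55279 ≈ -0.62311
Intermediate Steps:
I = 35 (I = 7*(104 - 99) = 7*5 = 35)
(p + I)/(-38277 - 17002) = (34410 + 35)/(-38277 - 17002) = 34445/(-55279) = 34445*(-1/55279) = -34445/55279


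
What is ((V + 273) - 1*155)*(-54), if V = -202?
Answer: 4536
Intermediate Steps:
((V + 273) - 1*155)*(-54) = ((-202 + 273) - 1*155)*(-54) = (71 - 155)*(-54) = -84*(-54) = 4536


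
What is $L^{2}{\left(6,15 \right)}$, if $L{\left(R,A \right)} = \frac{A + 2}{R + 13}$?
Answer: $\frac{289}{361} \approx 0.80055$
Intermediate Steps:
$L{\left(R,A \right)} = \frac{2 + A}{13 + R}$
$L^{2}{\left(6,15 \right)} = \left(\frac{2 + 15}{13 + 6}\right)^{2} = \left(\frac{1}{19} \cdot 17\right)^{2} = \left(\frac{17}{19}\right)^{2} = \frac{289}{361}$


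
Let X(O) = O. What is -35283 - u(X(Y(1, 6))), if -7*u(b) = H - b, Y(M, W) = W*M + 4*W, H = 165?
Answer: -246846/7 ≈ -35264.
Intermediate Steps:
Y(M, W) = 4*W + M*W (Y(M, W) = M*W + 4*W = 4*W + M*W)
u(b) = -165/7 + b/7 (u(b) = -(165 - b)/7 = -165/7 + b/7)
-35283 - u(X(Y(1, 6))) = -35283 - (-165/7 + (6*(4 + 1))/7) = -35283 - (-165/7 + (6*5)/7) = -35283 - (-165/7 + (1/7)*30) = -35283 - (-165/7 + 30/7) = -35283 - 1*(-135/7) = -35283 + 135/7 = -246846/7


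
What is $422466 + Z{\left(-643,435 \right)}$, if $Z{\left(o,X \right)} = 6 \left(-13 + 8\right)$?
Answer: $422436$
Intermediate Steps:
$Z{\left(o,X \right)} = -30$ ($Z{\left(o,X \right)} = 6 \left(-5\right) = -30$)
$422466 + Z{\left(-643,435 \right)} = 422466 - 30 = 422436$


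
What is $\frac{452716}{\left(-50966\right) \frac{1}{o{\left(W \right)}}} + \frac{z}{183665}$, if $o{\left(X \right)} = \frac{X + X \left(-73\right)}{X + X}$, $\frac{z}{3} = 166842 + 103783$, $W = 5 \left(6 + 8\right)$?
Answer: $\frac{303470905029}{936067039} \approx 324.2$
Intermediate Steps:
$W = 70$ ($W = 5 \cdot 14 = 70$)
$z = 811875$ ($z = 3 \left(166842 + 103783\right) = 3 \cdot 270625 = 811875$)
$o{\left(X \right)} = -36$ ($o{\left(X \right)} = \frac{X - 73 X}{2 X} = - 72 X \frac{1}{2 X} = -36$)
$\frac{452716}{\left(-50966\right) \frac{1}{o{\left(W \right)}}} + \frac{z}{183665} = \frac{452716}{\left(-50966\right) \frac{1}{-36}} + \frac{811875}{183665} = \frac{452716}{\left(-50966\right) \left(- \frac{1}{36}\right)} + 811875 \cdot \frac{1}{183665} = \frac{452716}{\frac{25483}{18}} + \frac{162375}{36733} = 452716 \cdot \frac{18}{25483} + \frac{162375}{36733} = \frac{8148888}{25483} + \frac{162375}{36733} = \frac{303470905029}{936067039}$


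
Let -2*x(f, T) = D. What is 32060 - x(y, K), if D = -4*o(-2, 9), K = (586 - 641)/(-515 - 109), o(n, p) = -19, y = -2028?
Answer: 32098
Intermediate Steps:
K = 55/624 (K = -55/(-624) = -55*(-1/624) = 55/624 ≈ 0.088141)
D = 76 (D = -4*(-19) = 76)
x(f, T) = -38 (x(f, T) = -½*76 = -38)
32060 - x(y, K) = 32060 - 1*(-38) = 32060 + 38 = 32098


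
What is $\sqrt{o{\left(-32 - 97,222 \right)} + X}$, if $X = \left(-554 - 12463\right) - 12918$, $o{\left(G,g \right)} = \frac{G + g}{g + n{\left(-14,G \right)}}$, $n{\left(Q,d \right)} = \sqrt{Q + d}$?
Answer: $\sqrt{-25935 + \frac{93}{222 + i \sqrt{143}}} \approx 8.0 \cdot 10^{-5} - 161.04 i$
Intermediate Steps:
$o{\left(G,g \right)} = \frac{G + g}{g + \sqrt{-14 + G}}$
$X = -25935$ ($X = -13017 - 12918 = -25935$)
$\sqrt{o{\left(-32 - 97,222 \right)} + X} = \sqrt{\frac{\left(-32 - 97\right) + 222}{222 + \sqrt{-14 - 129}} - 25935} = \sqrt{\frac{-129 + 222}{222 + \sqrt{-14 - 129}} - 25935} = \sqrt{\frac{1}{222 + \sqrt{-143}} \cdot 93 - 25935} = \sqrt{\frac{1}{222 + i \sqrt{143}} \cdot 93 - 25935} = \sqrt{\frac{93}{222 + i \sqrt{143}} - 25935} = \sqrt{-25935 + \frac{93}{222 + i \sqrt{143}}}$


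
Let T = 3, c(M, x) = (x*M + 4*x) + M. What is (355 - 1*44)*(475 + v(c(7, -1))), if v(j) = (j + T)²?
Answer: 148036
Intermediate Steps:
c(M, x) = M + 4*x + M*x (c(M, x) = (M*x + 4*x) + M = (4*x + M*x) + M = M + 4*x + M*x)
v(j) = (3 + j)² (v(j) = (j + 3)² = (3 + j)²)
(355 - 1*44)*(475 + v(c(7, -1))) = (355 - 1*44)*(475 + (3 + (7 + 4*(-1) + 7*(-1)))²) = (355 - 44)*(475 + (3 + (7 - 4 - 7))²) = 311*(475 + (3 - 4)²) = 311*(475 + (-1)²) = 311*(475 + 1) = 311*476 = 148036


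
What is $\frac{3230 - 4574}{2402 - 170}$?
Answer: $- \frac{56}{93} \approx -0.60215$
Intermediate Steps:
$\frac{3230 - 4574}{2402 - 170} = - \frac{1344}{2232} = \left(-1344\right) \frac{1}{2232} = - \frac{56}{93}$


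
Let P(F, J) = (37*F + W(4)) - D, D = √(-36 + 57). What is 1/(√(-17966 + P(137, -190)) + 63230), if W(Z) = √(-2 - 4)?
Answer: 1/(63230 + √(-12897 - √21 + I*√6)) ≈ 1.5815e-5 - 2.84e-8*I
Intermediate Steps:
D = √21 ≈ 4.5826
W(Z) = I*√6 (W(Z) = √(-6) = I*√6)
P(F, J) = -√21 + 37*F + I*√6 (P(F, J) = (37*F + I*√6) - √21 = -√21 + 37*F + I*√6)
1/(√(-17966 + P(137, -190)) + 63230) = 1/(√(-17966 + (-√21 + 37*137 + I*√6)) + 63230) = 1/(√(-17966 + (-√21 + 5069 + I*√6)) + 63230) = 1/(√(-17966 + (5069 - √21 + I*√6)) + 63230) = 1/(√(-12897 - √21 + I*√6) + 63230) = 1/(63230 + √(-12897 - √21 + I*√6))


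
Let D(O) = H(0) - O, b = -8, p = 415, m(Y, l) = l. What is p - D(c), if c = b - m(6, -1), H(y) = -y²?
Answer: 408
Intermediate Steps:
c = -7 (c = -8 - 1*(-1) = -8 + 1 = -7)
D(O) = -O (D(O) = -1*0² - O = -1*0 - O = 0 - O = -O)
p - D(c) = 415 - (-1)*(-7) = 415 - 1*7 = 415 - 7 = 408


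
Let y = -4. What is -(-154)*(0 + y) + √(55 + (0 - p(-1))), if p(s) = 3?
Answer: -616 + 2*√13 ≈ -608.79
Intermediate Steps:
-(-154)*(0 + y) + √(55 + (0 - p(-1))) = -(-154)*(0 - 4) + √(55 + (0 - 1*3)) = -(-154)*(-4) + √(55 + (0 - 3)) = -154*4 + √(55 - 3) = -616 + √52 = -616 + 2*√13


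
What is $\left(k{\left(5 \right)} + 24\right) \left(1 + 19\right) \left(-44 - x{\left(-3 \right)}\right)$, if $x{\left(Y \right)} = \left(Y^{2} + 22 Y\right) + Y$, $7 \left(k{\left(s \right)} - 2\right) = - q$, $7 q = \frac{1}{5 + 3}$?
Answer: $\frac{407640}{49} \approx 8319.2$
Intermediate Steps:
$q = \frac{1}{56}$ ($q = \frac{1}{7 \left(5 + 3\right)} = \frac{1}{7 \cdot 8} = \frac{1}{7} \cdot \frac{1}{8} = \frac{1}{56} \approx 0.017857$)
$k{\left(s \right)} = \frac{783}{392}$ ($k{\left(s \right)} = 2 + \frac{\left(-1\right) \frac{1}{56}}{7} = 2 + \frac{1}{7} \left(- \frac{1}{56}\right) = 2 - \frac{1}{392} = \frac{783}{392}$)
$x{\left(Y \right)} = Y^{2} + 23 Y$
$\left(k{\left(5 \right)} + 24\right) \left(1 + 19\right) \left(-44 - x{\left(-3 \right)}\right) = \left(\frac{783}{392} + 24\right) \left(1 + 19\right) \left(-44 - - 3 \left(23 - 3\right)\right) = \frac{10191}{392} \cdot 20 \left(-44 - \left(-3\right) 20\right) = \frac{50955 \left(-44 - -60\right)}{98} = \frac{50955 \left(-44 + 60\right)}{98} = \frac{50955}{98} \cdot 16 = \frac{407640}{49}$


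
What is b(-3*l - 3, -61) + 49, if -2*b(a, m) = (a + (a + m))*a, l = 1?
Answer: -170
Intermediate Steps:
b(a, m) = -a*(m + 2*a)/2 (b(a, m) = -(a + (a + m))*a/2 = -(m + 2*a)*a/2 = -a*(m + 2*a)/2)
b(-3*l - 3, -61) + 49 = -(-3*1 - 3)*(-61 + 2*(-3*1 - 3))/2 + 49 = -(-3 - 3)*(-61 + 2*(-3 - 3))/2 + 49 = -½*(-6)*(-61 + 2*(-6)) + 49 = -½*(-6)*(-61 - 12) + 49 = -½*(-6)*(-73) + 49 = -219 + 49 = -170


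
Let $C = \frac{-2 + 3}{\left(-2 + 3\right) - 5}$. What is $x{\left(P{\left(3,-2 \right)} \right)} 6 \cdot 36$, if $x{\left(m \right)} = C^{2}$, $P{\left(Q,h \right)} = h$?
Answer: $\frac{27}{2} \approx 13.5$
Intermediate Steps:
$C = - \frac{1}{4}$ ($C = 1 \frac{1}{1 - 5} = 1 \frac{1}{-4} = 1 \left(- \frac{1}{4}\right) = - \frac{1}{4} \approx -0.25$)
$x{\left(m \right)} = \frac{1}{16}$ ($x{\left(m \right)} = \left(- \frac{1}{4}\right)^{2} = \frac{1}{16}$)
$x{\left(P{\left(3,-2 \right)} \right)} 6 \cdot 36 = \frac{1}{16} \cdot 6 \cdot 36 = \frac{3}{8} \cdot 36 = \frac{27}{2}$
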